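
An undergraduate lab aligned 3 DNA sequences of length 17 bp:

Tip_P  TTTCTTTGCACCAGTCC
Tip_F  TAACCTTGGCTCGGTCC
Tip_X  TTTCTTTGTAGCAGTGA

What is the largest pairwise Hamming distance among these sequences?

9

Pairwise Hamming distances:
  Tip_P vs Tip_F: 7
  Tip_P vs Tip_X: 4
  Tip_F vs Tip_X: 9
The largest is 9, between Tip_F and Tip_X.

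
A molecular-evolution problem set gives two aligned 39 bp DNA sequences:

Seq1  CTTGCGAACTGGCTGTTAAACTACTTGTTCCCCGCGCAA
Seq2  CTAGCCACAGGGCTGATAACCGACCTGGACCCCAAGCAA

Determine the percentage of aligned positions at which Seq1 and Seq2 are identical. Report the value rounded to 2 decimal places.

66.67%

Mismatches occur at site 3 (T→A), site 6 (G→C), site 8 (A→C), site 9 (C→A), site 10 (T→G), site 16 (T→A), site 20 (A→C), site 22 (T→G), site 25 (T→C), site 28 (T→G), site 29 (T→A), site 34 (G→A), site 35 (C→A).
26 of the 39 sites match, so the percent identity is 26/39 × 100 = 66.67%.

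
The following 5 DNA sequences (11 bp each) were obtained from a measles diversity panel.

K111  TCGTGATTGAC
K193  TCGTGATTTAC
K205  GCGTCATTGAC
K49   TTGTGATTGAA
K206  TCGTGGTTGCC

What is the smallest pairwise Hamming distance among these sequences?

Pairwise Hamming distances:
  K111 vs K193: 1
  K111 vs K205: 2
  K111 vs K49: 2
  K111 vs K206: 2
  K193 vs K205: 3
  K193 vs K49: 3
  K193 vs K206: 3
  K205 vs K49: 4
  K205 vs K206: 4
  K49 vs K206: 4
The smallest is 1, between K111 and K193.

1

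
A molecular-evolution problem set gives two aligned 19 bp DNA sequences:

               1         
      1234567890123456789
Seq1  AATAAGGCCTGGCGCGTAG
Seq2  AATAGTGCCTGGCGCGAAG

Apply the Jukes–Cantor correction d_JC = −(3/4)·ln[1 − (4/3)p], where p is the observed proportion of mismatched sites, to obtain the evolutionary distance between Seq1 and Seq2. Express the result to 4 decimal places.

0.1773

Mismatches occur at site 5 (A→G), site 6 (G→T), site 17 (T→A).
p = 3/19 = 0.157895.
d = −0.75 · ln(1 − (4/3)·0.157895) = −0.75 · ln(0.789473) = −0.75 · (-0.236390) = 0.1773.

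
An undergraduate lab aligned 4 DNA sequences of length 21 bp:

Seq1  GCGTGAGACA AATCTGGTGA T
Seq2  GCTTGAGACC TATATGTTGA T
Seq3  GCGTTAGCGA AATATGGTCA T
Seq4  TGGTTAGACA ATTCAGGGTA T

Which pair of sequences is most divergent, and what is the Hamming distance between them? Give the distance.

Pairwise Hamming distances:
  Seq1 vs Seq2: 5
  Seq1 vs Seq3: 5
  Seq1 vs Seq4: 7
  Seq2 vs Seq3: 8
  Seq2 vs Seq4: 12
  Seq3 vs Seq4: 9
The largest is 12, between Seq2 and Seq4.

12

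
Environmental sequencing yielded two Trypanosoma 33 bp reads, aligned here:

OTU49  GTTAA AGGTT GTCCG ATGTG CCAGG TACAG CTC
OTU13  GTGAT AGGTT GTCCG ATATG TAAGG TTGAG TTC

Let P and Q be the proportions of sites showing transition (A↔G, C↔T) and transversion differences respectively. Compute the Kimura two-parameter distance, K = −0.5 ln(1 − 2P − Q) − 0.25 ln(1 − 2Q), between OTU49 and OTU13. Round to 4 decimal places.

0.2930

Mismatches occur at site 3 (T/G, transversion), site 5 (A/T, transversion), site 18 (G/A, transition), site 21 (C/T, transition), site 22 (C/A, transversion), site 27 (A/T, transversion), site 28 (C/G, transversion), site 31 (C/T, transition).
Of the 8 differences, 3 transitions and 5 transversions over 33 sites: P = 3/33 = 0.090909, Q = 5/33 = 0.151515.
d = −0.5·ln(0.666667) − 0.25·ln(0.696970) = −0.5·(-0.405465) − 0.25·(-0.361013) = 0.2930.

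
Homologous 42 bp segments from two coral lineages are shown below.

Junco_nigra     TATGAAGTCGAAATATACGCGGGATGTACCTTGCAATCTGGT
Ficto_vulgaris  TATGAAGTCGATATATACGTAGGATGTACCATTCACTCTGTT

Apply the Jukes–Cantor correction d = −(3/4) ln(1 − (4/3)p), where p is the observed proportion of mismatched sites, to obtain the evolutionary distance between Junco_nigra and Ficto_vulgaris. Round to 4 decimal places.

The sequences differ at positions 12 (A/T), 20 (C/T), 21 (G/A), 31 (T/A), 33 (G/T), 36 (A/C), 41 (G/T).
p = 7/42 = 0.166667.
d = −0.75 · ln(1 − (4/3)·0.166667) = −0.75 · ln(0.777777) = −0.75 · (-0.251315) = 0.1885.

0.1885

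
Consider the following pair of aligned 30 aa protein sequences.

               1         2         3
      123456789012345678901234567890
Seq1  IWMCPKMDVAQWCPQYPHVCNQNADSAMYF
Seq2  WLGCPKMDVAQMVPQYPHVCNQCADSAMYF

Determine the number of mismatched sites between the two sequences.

The sequences differ at positions 1 (I/W), 2 (W/L), 3 (M/G), 12 (W/M), 13 (C/V), 23 (N/C).
That gives 6 mismatches out of 30 aligned sites, so the Hamming distance is 6.

6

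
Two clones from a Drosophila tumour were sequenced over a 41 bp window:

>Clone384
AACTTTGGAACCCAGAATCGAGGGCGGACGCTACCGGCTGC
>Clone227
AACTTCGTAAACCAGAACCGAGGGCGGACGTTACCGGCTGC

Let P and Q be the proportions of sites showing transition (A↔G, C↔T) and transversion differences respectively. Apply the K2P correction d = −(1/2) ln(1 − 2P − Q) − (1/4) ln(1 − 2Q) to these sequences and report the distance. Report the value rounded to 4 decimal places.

Differing sites — 6:T/C (Ti); 8:G/T (Tv); 11:C/A (Tv); 18:T/C (Ti); 31:C/T (Ti).
Of the 5 differences, 3 transitions and 2 transversions over 41 sites: P = 3/41 = 0.073171, Q = 2/41 = 0.048780.
d = −0.5·ln(0.804878) − 0.25·ln(0.902440) = −0.5·(-0.217065) − 0.25·(-0.102653) = 0.1342.

0.1342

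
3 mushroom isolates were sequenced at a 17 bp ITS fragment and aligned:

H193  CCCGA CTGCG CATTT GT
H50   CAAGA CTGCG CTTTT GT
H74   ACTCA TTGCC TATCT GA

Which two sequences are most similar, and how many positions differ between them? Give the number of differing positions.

3

Pairwise Hamming distances:
  H193 vs H50: 3
  H193 vs H74: 8
  H50 vs H74: 10
The smallest is 3, between H193 and H50.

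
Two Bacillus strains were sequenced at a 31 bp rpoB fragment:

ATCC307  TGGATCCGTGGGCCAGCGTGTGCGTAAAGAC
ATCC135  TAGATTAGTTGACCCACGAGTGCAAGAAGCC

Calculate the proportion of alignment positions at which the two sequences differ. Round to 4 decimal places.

Mismatches occur at site 2 (G↔A), site 6 (C↔T), site 7 (C↔A), site 10 (G↔T), site 12 (G↔A), site 15 (A↔C), site 16 (G↔A), site 19 (T↔A), site 24 (G↔A), site 25 (T↔A), site 26 (A↔G), site 30 (A↔C).
There are 12 differences over 31 sites, so p = 12/31 = 0.3871.

0.3871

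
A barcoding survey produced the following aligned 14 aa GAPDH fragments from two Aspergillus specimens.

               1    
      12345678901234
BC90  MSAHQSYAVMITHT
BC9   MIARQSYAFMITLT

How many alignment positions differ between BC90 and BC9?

4

Mismatches occur at site 2 (S→I), site 4 (H→R), site 9 (V→F), site 13 (H→L).
That gives 4 mismatches out of 14 aligned sites, so the Hamming distance is 4.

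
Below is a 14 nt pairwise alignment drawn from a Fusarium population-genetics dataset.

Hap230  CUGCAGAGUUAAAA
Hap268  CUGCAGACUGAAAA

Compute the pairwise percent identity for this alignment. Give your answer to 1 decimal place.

Mismatches occur at site 8 (G→C), site 10 (U→G).
12 of the 14 sites match, so the percent identity is 12/14 × 100 = 85.7%.

85.7%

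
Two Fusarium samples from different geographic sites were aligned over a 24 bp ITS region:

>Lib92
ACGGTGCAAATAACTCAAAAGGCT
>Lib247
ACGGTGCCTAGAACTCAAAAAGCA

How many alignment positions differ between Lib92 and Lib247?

5

The sequences differ at positions 8 (A/C), 9 (A/T), 11 (T/G), 21 (G/A), 24 (T/A).
That gives 5 mismatches out of 24 aligned sites, so the Hamming distance is 5.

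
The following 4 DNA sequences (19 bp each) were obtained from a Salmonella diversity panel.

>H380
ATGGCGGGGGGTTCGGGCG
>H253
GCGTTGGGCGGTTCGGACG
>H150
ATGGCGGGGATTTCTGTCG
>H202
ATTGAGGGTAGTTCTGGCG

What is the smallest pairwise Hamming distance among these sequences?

Pairwise Hamming distances:
  H380 vs H253: 6
  H380 vs H150: 4
  H380 vs H202: 5
  H253 vs H150: 9
  H253 vs H202: 9
  H150 vs H202: 5
The smallest is 4, between H380 and H150.

4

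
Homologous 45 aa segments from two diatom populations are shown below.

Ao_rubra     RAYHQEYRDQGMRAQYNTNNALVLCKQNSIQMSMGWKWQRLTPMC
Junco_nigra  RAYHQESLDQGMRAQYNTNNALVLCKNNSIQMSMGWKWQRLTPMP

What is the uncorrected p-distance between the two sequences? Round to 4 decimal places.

0.0889

Differing sites — 7:Y/S; 8:R/L; 27:Q/N; 45:C/P.
There are 4 differences over 45 sites, so p = 4/45 = 0.0889.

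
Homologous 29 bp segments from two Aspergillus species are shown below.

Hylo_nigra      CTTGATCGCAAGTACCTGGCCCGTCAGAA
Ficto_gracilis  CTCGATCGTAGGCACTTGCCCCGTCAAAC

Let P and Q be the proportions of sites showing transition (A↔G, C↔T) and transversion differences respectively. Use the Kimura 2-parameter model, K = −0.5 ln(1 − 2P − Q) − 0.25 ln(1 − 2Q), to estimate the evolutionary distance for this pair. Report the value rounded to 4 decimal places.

The sequences differ at positions 3 (T/C, transition), 9 (C/T, transition), 11 (A/G, transition), 13 (T/C, transition), 16 (C/T, transition), 19 (G/C, transversion), 27 (G/A, transition), 29 (A/C, transversion).
Of the 8 differences, 6 transitions and 2 transversions over 29 sites: P = 6/29 = 0.206897, Q = 2/29 = 0.068966.
d = −0.5·ln(0.517240) − 0.25·ln(0.862068) = −0.5·(-0.659248) − 0.25·(-0.148421) = 0.3667.

0.3667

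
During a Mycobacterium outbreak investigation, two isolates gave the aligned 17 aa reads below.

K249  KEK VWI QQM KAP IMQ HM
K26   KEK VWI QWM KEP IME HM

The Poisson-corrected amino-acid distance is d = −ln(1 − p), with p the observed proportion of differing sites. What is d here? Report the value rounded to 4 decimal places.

Differing sites — 8:Q/W; 11:A/E; 15:Q/E.
p = 3/17 = 0.176471.
d = −ln(1 − 0.176471) = −ln(0.823529) = 0.1942.

0.1942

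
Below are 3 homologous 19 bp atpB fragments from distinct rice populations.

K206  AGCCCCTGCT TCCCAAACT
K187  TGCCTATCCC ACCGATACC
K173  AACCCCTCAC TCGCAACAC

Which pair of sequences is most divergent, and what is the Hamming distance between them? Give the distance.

11

Pairwise Hamming distances:
  K206 vs K187: 9
  K206 vs K173: 8
  K187 vs K173: 11
The largest is 11, between K187 and K173.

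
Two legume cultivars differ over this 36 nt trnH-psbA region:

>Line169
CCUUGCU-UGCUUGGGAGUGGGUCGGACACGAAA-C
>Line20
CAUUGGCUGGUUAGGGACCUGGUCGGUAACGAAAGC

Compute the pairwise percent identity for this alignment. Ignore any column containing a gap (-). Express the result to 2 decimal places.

Excluding the 2 gap columns leaves 34 comparable sites.
Differing sites — 2:C/A; 6:C/G; 7:U/C; 9:U/G; 11:C/U; 13:U/A; 18:G/C; 19:U/C; 20:G/U; 27:A/U; 28:C/A.
23 of the 34 comparable sites match, so the percent identity is 23/34 × 100 = 67.65%.

67.65%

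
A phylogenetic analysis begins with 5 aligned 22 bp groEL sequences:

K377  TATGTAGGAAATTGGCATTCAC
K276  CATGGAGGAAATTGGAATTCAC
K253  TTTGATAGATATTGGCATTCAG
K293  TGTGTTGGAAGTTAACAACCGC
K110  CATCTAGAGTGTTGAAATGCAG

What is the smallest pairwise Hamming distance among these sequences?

Pairwise Hamming distances:
  K377 vs K276: 3
  K377 vs K253: 6
  K377 vs K293: 8
  K377 vs K110: 10
  K276 vs K253: 8
  K276 vs K293: 11
  K276 vs K110: 9
  K253 vs K293: 11
  K253 vs K110: 12
  K293 vs K110: 13
The smallest is 3, between K377 and K276.

3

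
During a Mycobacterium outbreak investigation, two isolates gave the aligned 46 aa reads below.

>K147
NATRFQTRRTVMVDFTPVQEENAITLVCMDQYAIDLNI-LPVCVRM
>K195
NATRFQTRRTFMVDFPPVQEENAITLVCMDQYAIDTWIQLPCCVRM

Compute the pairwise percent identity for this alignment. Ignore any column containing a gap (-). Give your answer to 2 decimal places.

Excluding the 1 gap column leaves 45 comparable sites.
The sequences differ at positions 11 (V/F), 16 (T/P), 36 (L/T), 37 (N/W), 42 (V/C).
40 of the 45 comparable sites match, so the percent identity is 40/45 × 100 = 88.89%.

88.89%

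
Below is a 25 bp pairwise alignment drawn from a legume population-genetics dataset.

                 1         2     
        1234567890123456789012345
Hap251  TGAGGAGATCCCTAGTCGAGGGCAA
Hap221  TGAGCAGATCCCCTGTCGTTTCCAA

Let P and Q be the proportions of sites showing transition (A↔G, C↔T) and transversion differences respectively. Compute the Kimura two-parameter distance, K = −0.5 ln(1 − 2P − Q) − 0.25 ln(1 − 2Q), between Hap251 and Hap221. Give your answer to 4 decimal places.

0.3563

Mismatches occur at site 5 (G/C, transversion), site 13 (T/C, transition), site 14 (A/T, transversion), site 19 (A/T, transversion), site 20 (G/T, transversion), site 21 (G/T, transversion), site 22 (G/C, transversion).
Of the 7 differences, 1 transition and 6 transversions over 25 sites: P = 1/25 = 0.040000, Q = 6/25 = 0.240000.
d = −0.5·ln(0.680000) − 0.25·ln(0.520000) = −0.5·(-0.385662) − 0.25·(-0.653926) = 0.3563.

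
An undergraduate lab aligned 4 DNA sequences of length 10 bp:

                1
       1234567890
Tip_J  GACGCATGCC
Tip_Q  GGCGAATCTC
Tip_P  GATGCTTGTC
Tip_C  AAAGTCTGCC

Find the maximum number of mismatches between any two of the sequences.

Pairwise Hamming distances:
  Tip_J vs Tip_Q: 4
  Tip_J vs Tip_P: 3
  Tip_J vs Tip_C: 4
  Tip_Q vs Tip_P: 5
  Tip_Q vs Tip_C: 7
  Tip_P vs Tip_C: 5
The largest is 7, between Tip_Q and Tip_C.

7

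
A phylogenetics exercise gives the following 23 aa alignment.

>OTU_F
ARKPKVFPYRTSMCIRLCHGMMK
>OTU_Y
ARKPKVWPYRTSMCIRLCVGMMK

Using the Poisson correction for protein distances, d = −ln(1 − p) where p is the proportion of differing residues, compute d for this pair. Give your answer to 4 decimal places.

0.0910

Mismatches occur at site 7 (F↔W), site 19 (H↔V).
p = 2/23 = 0.086957.
d = −ln(1 − 0.086957) = −ln(0.913043) = 0.0910.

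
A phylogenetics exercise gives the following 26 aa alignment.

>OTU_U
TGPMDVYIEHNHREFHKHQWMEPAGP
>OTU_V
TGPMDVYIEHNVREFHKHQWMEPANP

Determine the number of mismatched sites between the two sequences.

2

Mismatches occur at site 12 (H/V), site 25 (G/N).
That gives 2 mismatches out of 26 aligned sites, so the Hamming distance is 2.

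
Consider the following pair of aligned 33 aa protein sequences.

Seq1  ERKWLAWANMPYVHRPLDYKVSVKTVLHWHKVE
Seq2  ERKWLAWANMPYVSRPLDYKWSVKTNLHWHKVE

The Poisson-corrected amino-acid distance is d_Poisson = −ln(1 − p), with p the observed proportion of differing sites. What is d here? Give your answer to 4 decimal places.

0.0953

Mismatches occur at site 14 (H→S), site 21 (V→W), site 26 (V→N).
p = 3/33 = 0.090909.
d = −ln(1 − 0.090909) = −ln(0.909091) = 0.0953.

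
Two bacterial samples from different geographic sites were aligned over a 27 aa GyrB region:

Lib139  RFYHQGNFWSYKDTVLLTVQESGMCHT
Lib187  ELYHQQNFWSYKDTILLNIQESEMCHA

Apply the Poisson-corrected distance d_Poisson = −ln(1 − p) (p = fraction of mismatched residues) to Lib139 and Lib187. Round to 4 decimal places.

0.3514

Differing sites — 1:R/E; 2:F/L; 6:G/Q; 15:V/I; 18:T/N; 19:V/I; 23:G/E; 27:T/A.
p = 8/27 = 0.296296.
d = −ln(1 − 0.296296) = −ln(0.703704) = 0.3514.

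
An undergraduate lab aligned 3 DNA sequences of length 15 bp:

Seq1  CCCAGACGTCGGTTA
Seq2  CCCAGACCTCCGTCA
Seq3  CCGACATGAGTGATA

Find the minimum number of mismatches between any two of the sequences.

Pairwise Hamming distances:
  Seq1 vs Seq2: 3
  Seq1 vs Seq3: 7
  Seq2 vs Seq3: 9
The smallest is 3, between Seq1 and Seq2.

3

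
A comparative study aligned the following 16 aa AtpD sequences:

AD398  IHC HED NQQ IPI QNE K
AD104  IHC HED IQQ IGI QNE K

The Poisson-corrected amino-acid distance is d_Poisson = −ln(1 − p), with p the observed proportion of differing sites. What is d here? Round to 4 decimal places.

0.1335

Mismatches occur at site 7 (N→I), site 11 (P→G).
p = 2/16 = 0.125000.
d = −ln(1 − 0.125000) = −ln(0.875000) = 0.1335.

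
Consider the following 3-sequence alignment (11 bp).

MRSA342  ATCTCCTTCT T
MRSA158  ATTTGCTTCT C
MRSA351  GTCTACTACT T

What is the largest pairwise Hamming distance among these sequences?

5

Pairwise Hamming distances:
  MRSA342 vs MRSA158: 3
  MRSA342 vs MRSA351: 3
  MRSA158 vs MRSA351: 5
The largest is 5, between MRSA158 and MRSA351.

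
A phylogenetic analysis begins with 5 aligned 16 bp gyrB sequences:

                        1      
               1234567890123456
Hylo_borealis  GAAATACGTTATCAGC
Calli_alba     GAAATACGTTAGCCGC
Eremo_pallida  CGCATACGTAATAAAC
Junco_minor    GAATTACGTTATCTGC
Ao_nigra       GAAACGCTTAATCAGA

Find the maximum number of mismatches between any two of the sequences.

Pairwise Hamming distances:
  Hylo_borealis vs Calli_alba: 2
  Hylo_borealis vs Eremo_pallida: 6
  Hylo_borealis vs Junco_minor: 2
  Hylo_borealis vs Ao_nigra: 5
  Calli_alba vs Eremo_pallida: 8
  Calli_alba vs Junco_minor: 3
  Calli_alba vs Ao_nigra: 7
  Eremo_pallida vs Junco_minor: 8
  Eremo_pallida vs Ao_nigra: 9
  Junco_minor vs Ao_nigra: 7
The largest is 9, between Eremo_pallida and Ao_nigra.

9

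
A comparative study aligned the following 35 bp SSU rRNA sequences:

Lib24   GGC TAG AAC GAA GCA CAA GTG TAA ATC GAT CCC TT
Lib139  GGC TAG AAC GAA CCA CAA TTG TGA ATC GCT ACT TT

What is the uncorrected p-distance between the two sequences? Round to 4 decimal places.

The sequences differ at positions 13 (G/C), 19 (G/T), 23 (A/G), 29 (A/C), 31 (C/A), 33 (C/T).
There are 6 differences over 35 sites, so p = 6/35 = 0.1714.

0.1714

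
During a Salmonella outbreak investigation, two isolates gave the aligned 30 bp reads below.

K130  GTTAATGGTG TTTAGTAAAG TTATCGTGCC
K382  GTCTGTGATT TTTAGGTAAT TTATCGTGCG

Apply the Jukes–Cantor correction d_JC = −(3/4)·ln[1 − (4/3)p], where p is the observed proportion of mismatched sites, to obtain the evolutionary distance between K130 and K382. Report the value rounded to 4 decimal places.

Differing sites — 3:T/C; 4:A/T; 5:A/G; 8:G/A; 10:G/T; 16:T/G; 17:A/T; 20:G/T; 30:C/G.
p = 9/30 = 0.300000.
d = −0.75 · ln(1 − (4/3)·0.300000) = −0.75 · ln(0.600000) = −0.75 · (-0.510826) = 0.3831.

0.3831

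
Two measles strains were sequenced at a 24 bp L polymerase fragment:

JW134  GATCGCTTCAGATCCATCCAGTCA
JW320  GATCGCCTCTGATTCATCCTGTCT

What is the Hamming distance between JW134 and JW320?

The sequences differ at positions 7 (T/C), 10 (A/T), 14 (C/T), 20 (A/T), 24 (A/T).
That gives 5 mismatches out of 24 aligned sites, so the Hamming distance is 5.

5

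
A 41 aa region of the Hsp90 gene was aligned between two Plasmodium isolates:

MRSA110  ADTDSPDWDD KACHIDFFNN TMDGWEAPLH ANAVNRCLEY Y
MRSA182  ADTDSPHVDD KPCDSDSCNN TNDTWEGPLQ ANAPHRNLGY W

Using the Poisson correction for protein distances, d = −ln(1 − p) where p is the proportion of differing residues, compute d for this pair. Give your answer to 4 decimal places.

0.4947

The sequences differ at positions 7 (D/H), 8 (W/V), 12 (A/P), 14 (H/D), 15 (I/S), 17 (F/S), 18 (F/C), 22 (M/N), 24 (G/T), 27 (A/G), 30 (H/Q), 34 (V/P), 35 (N/H), 37 (C/N), 39 (E/G), 41 (Y/W).
p = 16/41 = 0.390244.
d = −ln(1 − 0.390244) = −ln(0.609756) = 0.4947.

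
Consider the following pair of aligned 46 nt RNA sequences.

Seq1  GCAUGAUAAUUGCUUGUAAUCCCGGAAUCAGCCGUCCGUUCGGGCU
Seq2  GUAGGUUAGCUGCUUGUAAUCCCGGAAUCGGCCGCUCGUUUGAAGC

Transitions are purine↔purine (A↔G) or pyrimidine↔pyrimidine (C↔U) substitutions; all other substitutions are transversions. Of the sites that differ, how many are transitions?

10

The sequences differ at positions 2 (C/U, transition), 4 (U/G, transversion), 6 (A/U, transversion), 9 (A/G, transition), 10 (U/C, transition), 30 (A/G, transition), 35 (U/C, transition), 36 (C/U, transition), 41 (C/U, transition), 43 (G/A, transition), 44 (G/A, transition), 45 (C/G, transversion), 46 (U/C, transition).
Of the 13 differences, 10 transitions and 3 transversions, so the answer is 10.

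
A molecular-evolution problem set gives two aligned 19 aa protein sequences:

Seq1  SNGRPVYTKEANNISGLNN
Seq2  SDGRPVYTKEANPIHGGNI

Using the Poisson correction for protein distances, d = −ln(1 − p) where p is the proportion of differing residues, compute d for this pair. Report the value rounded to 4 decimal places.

0.3054

Differing sites — 2:N/D; 13:N/P; 15:S/H; 17:L/G; 19:N/I.
p = 5/19 = 0.263158.
d = −ln(1 − 0.263158) = −ln(0.736842) = 0.3054.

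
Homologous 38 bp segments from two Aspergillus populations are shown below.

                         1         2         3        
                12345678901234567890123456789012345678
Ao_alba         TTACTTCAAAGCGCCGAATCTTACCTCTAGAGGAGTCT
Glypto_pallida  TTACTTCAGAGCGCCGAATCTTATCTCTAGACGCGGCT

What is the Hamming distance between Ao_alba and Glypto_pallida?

5

The sequences differ at positions 9 (A/G), 24 (C/T), 32 (G/C), 34 (A/C), 36 (T/G).
That gives 5 mismatches out of 38 aligned sites, so the Hamming distance is 5.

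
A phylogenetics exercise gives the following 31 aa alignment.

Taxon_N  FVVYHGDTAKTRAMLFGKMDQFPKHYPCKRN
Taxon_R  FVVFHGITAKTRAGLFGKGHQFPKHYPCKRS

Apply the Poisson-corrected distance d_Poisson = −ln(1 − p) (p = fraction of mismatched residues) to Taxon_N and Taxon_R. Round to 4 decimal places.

Mismatches occur at site 4 (Y→F), site 7 (D→I), site 14 (M→G), site 19 (M→G), site 20 (D→H), site 31 (N→S).
p = 6/31 = 0.193548.
d = −ln(1 − 0.193548) = −ln(0.806452) = 0.2151.

0.2151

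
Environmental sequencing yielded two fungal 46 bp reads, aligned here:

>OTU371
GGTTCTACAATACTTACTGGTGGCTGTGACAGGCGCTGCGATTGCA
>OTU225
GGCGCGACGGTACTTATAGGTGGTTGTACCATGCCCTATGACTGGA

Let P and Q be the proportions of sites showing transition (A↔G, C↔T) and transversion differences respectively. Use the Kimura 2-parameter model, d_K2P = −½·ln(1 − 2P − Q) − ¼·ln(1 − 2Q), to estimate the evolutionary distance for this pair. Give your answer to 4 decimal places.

Differing sites — 3:T/C (Ti); 4:T/G (Tv); 6:T/G (Tv); 9:A/G (Ti); 10:A/G (Ti); 17:C/T (Ti); 18:T/A (Tv); 24:C/T (Ti); 28:G/A (Ti); 29:A/C (Tv); 32:G/T (Tv); 35:G/C (Tv); 38:G/A (Ti); 39:C/T (Ti); 42:T/C (Ti); 45:C/G (Tv).
Of the 16 differences, 9 transitions and 7 transversions over 46 sites: P = 9/46 = 0.195652, Q = 7/46 = 0.152174.
d = −0.5·ln(0.456522) − 0.25·ln(0.695652) = −0.5·(-0.784118) − 0.25·(-0.362906) = 0.4828.

0.4828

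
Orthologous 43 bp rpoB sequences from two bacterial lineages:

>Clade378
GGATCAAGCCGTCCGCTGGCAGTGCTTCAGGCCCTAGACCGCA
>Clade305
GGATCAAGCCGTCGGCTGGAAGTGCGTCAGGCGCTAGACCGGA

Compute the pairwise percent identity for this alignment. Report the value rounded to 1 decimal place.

88.4%

Differing sites — 14:C/G; 20:C/A; 26:T/G; 33:C/G; 42:C/G.
38 of the 43 sites match, so the percent identity is 38/43 × 100 = 88.4%.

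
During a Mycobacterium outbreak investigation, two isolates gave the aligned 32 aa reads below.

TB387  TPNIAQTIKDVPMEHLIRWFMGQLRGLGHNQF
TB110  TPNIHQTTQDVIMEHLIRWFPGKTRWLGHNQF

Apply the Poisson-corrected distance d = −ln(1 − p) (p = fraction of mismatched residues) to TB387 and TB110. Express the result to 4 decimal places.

Mismatches occur at site 5 (A↔H), site 8 (I↔T), site 9 (K↔Q), site 12 (P↔I), site 21 (M↔P), site 23 (Q↔K), site 24 (L↔T), site 26 (G↔W).
p = 8/32 = 0.250000.
d = −ln(1 − 0.250000) = −ln(0.750000) = 0.2877.

0.2877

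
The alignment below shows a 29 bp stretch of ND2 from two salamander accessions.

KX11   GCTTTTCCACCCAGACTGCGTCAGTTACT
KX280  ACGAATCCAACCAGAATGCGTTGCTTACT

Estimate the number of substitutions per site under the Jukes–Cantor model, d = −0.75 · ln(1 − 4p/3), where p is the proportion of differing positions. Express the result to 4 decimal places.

0.4006

Differing sites — 1:G/A; 3:T/G; 4:T/A; 5:T/A; 10:C/A; 16:C/A; 22:C/T; 23:A/G; 24:G/C.
p = 9/29 = 0.310345.
d = −0.75 · ln(1 − (4/3)·0.310345) = −0.75 · ln(0.586207) = −0.75 · (-0.534082) = 0.4006.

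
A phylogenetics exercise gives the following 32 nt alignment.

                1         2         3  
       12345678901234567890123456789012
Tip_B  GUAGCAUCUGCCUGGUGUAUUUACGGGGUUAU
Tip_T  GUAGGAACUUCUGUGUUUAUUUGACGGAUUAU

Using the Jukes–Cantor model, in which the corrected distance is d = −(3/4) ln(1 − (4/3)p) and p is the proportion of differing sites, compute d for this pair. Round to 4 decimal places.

Differing sites — 5:C/G; 7:U/A; 10:G/U; 12:C/U; 13:U/G; 14:G/U; 17:G/U; 23:A/G; 24:C/A; 25:G/C; 28:G/A.
p = 11/32 = 0.343750.
d = −0.75 · ln(1 − (4/3)·0.343750) = −0.75 · ln(0.541667) = −0.75 · (-0.613104) = 0.4598.

0.4598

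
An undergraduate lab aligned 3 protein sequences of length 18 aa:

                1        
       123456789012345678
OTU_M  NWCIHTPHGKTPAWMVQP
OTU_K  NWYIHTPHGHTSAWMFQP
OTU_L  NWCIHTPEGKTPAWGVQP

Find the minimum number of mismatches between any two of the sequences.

2

Pairwise Hamming distances:
  OTU_M vs OTU_K: 4
  OTU_M vs OTU_L: 2
  OTU_K vs OTU_L: 6
The smallest is 2, between OTU_M and OTU_L.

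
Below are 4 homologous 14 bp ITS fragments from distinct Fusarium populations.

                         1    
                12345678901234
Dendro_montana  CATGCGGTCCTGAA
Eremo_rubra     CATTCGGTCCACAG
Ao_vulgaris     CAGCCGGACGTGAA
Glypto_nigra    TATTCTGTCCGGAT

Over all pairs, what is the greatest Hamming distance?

8

Pairwise Hamming distances:
  Dendro_montana vs Eremo_rubra: 4
  Dendro_montana vs Ao_vulgaris: 4
  Dendro_montana vs Glypto_nigra: 5
  Eremo_rubra vs Ao_vulgaris: 7
  Eremo_rubra vs Glypto_nigra: 5
  Ao_vulgaris vs Glypto_nigra: 8
The largest is 8, between Ao_vulgaris and Glypto_nigra.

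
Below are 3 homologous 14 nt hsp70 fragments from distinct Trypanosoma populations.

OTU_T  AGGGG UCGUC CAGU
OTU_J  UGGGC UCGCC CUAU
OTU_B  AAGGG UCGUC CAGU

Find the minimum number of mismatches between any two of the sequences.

1

Pairwise Hamming distances:
  OTU_T vs OTU_J: 5
  OTU_T vs OTU_B: 1
  OTU_J vs OTU_B: 6
The smallest is 1, between OTU_T and OTU_B.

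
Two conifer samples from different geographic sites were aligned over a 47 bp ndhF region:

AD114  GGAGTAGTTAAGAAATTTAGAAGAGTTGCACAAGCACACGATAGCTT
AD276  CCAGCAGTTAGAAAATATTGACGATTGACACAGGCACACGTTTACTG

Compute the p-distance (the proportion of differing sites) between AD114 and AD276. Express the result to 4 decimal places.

0.3404

Mismatches occur at site 1 (G/C), site 2 (G/C), site 5 (T/C), site 11 (A/G), site 12 (G/A), site 17 (T/A), site 19 (A/T), site 22 (A/C), site 25 (G/T), site 27 (T/G), site 28 (G/A), site 33 (A/G), site 41 (A/T), site 43 (A/T), site 44 (G/A), site 47 (T/G).
There are 16 differences over 47 sites, so p = 16/47 = 0.3404.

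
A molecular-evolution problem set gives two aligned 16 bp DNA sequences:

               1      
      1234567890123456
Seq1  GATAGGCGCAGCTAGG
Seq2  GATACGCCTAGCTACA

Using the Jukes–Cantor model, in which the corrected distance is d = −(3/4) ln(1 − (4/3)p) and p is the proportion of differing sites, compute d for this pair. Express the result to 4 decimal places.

Mismatches occur at site 5 (G↔C), site 8 (G↔C), site 9 (C↔T), site 15 (G↔C), site 16 (G↔A).
p = 5/16 = 0.312500.
d = −0.75 · ln(1 − (4/3)·0.312500) = −0.75 · ln(0.583333) = −0.75 · (-0.538997) = 0.4042.

0.4042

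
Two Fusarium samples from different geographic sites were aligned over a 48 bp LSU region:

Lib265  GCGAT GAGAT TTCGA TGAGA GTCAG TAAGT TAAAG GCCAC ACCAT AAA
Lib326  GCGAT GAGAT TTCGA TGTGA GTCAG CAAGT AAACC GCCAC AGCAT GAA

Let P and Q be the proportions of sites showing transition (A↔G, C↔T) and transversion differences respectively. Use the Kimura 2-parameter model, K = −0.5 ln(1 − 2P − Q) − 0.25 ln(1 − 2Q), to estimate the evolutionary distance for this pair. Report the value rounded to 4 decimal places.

0.1622

Mismatches occur at site 18 (A↔T, transversion), site 26 (T↔C, transition), site 31 (T↔A, transversion), site 34 (A↔C, transversion), site 35 (G↔C, transversion), site 42 (C↔G, transversion), site 46 (A↔G, transition).
Of the 7 differences, 2 transitions and 5 transversions over 48 sites: P = 2/48 = 0.041667, Q = 5/48 = 0.104167.
d = −0.5·ln(0.812499) − 0.25·ln(0.791666) = −0.5·(-0.207641) − 0.25·(-0.233616) = 0.1622.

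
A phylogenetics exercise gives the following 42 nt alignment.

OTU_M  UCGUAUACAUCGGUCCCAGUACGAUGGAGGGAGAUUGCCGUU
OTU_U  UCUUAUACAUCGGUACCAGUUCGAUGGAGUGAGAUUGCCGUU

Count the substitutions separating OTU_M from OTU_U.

4

The sequences differ at positions 3 (G/U), 15 (C/A), 21 (A/U), 30 (G/U).
That gives 4 mismatches out of 42 aligned sites, so the Hamming distance is 4.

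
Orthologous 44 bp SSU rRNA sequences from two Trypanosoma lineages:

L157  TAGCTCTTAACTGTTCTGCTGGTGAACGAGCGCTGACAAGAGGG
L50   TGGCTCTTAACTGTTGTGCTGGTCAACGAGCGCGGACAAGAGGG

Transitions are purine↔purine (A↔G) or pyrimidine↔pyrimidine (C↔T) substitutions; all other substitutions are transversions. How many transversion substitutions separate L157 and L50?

Mismatches occur at site 2 (A↔G, transition), site 16 (C↔G, transversion), site 24 (G↔C, transversion), site 34 (T↔G, transversion).
Of the 4 differences, 1 transition and 3 transversions, so the answer is 3.

3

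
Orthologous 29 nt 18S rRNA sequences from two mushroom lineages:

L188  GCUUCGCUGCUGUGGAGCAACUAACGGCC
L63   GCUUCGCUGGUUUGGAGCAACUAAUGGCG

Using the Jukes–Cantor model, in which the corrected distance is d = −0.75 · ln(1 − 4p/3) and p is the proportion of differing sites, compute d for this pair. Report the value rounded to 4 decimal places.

0.1524

Differing sites — 10:C/G; 12:G/U; 25:C/U; 29:C/G.
p = 4/29 = 0.137931.
d = −0.75 · ln(1 − (4/3)·0.137931) = −0.75 · ln(0.816092) = −0.75 · (-0.203228) = 0.1524.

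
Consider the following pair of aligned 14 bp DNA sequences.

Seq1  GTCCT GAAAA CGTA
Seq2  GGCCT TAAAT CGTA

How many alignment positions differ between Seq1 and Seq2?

3

Mismatches occur at site 2 (T→G), site 6 (G→T), site 10 (A→T).
That gives 3 mismatches out of 14 aligned sites, so the Hamming distance is 3.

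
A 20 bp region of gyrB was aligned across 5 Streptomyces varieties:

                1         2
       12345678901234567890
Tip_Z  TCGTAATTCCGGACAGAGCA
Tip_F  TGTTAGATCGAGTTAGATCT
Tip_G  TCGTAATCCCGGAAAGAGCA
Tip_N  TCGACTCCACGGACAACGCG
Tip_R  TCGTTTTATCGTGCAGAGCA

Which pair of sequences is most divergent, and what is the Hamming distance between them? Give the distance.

Pairwise Hamming distances:
  Tip_Z vs Tip_F: 10
  Tip_Z vs Tip_G: 2
  Tip_Z vs Tip_N: 9
  Tip_Z vs Tip_R: 6
  Tip_F vs Tip_G: 11
  Tip_F vs Tip_N: 16
  Tip_F vs Tip_R: 14
  Tip_G vs Tip_N: 9
  Tip_G vs Tip_R: 7
  Tip_N vs Tip_R: 10
The largest is 16, between Tip_F and Tip_N.

16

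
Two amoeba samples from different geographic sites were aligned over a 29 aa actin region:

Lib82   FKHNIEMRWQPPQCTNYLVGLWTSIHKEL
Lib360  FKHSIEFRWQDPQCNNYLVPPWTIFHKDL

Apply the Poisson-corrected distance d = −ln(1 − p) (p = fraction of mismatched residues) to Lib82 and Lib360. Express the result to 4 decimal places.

0.3716

Mismatches occur at site 4 (N↔S), site 7 (M↔F), site 11 (P↔D), site 15 (T↔N), site 20 (G↔P), site 21 (L↔P), site 24 (S↔I), site 25 (I↔F), site 28 (E↔D).
p = 9/29 = 0.310345.
d = −ln(1 − 0.310345) = −ln(0.689655) = 0.3716.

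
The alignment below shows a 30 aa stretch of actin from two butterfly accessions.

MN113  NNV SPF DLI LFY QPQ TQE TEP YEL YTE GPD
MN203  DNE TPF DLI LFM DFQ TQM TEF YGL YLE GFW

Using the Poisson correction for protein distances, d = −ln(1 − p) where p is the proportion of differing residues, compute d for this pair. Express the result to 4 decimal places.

0.5108

Differing sites — 1:N/D; 3:V/E; 4:S/T; 12:Y/M; 13:Q/D; 14:P/F; 18:E/M; 21:P/F; 23:E/G; 26:T/L; 29:P/F; 30:D/W.
p = 12/30 = 0.400000.
d = −ln(1 − 0.400000) = −ln(0.600000) = 0.5108.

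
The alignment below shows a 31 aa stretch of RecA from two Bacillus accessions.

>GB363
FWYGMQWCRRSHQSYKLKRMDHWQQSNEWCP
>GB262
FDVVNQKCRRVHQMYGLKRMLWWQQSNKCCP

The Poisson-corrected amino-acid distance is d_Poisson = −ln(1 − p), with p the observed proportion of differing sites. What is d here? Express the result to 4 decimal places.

Differing sites — 2:W/D; 3:Y/V; 4:G/V; 5:M/N; 7:W/K; 11:S/V; 14:S/M; 16:K/G; 21:D/L; 22:H/W; 28:E/K; 29:W/C.
p = 12/31 = 0.387097.
d = −ln(1 − 0.387097) = −ln(0.612903) = 0.4895.

0.4895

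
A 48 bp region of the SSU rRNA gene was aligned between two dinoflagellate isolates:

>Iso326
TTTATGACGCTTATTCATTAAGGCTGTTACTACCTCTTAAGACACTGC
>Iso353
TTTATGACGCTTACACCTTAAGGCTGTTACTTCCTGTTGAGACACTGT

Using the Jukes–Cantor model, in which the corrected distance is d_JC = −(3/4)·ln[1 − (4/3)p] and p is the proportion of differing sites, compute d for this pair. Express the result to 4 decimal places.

Mismatches occur at site 14 (T↔C), site 15 (T↔A), site 17 (A↔C), site 32 (A↔T), site 36 (C↔G), site 39 (A↔G), site 48 (C↔T).
p = 7/48 = 0.145833.
d = −0.75 · ln(1 − (4/3)·0.145833) = −0.75 · ln(0.805556) = −0.75 · (-0.216223) = 0.1622.

0.1622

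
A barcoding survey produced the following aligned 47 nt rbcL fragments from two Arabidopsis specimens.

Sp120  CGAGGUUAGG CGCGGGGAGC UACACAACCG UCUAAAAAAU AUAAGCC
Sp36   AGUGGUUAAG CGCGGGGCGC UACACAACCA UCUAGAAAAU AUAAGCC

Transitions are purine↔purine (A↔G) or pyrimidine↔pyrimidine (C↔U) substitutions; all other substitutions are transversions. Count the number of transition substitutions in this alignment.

Differing sites — 1:C/A (Tv); 3:A/U (Tv); 9:G/A (Ti); 18:A/C (Tv); 30:G/A (Ti); 35:A/G (Ti).
Of the 6 differences, 3 transitions and 3 transversions, so the answer is 3.

3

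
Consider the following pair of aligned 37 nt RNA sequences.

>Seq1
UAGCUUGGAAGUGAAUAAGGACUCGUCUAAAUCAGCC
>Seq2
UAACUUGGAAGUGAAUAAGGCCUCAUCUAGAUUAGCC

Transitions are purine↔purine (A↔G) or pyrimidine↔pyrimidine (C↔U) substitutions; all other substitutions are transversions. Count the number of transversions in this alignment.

Differing sites — 3:G/A (Ti); 21:A/C (Tv); 25:G/A (Ti); 30:A/G (Ti); 33:C/U (Ti).
Of the 5 differences, 4 transitions and 1 transversion, so the answer is 1.

1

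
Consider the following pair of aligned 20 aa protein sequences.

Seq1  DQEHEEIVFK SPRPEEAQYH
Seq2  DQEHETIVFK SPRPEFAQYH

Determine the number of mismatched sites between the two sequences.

2

Mismatches occur at site 6 (E→T), site 16 (E→F).
That gives 2 mismatches out of 20 aligned sites, so the Hamming distance is 2.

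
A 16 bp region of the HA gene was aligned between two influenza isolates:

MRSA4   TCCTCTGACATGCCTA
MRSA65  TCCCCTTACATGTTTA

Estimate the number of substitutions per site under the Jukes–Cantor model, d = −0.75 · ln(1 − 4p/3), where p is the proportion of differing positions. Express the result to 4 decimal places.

0.3041

The sequences differ at positions 4 (T/C), 7 (G/T), 13 (C/T), 14 (C/T).
p = 4/16 = 0.250000.
d = −0.75 · ln(1 − (4/3)·0.250000) = −0.75 · ln(0.666667) = −0.75 · (-0.405465) = 0.3041.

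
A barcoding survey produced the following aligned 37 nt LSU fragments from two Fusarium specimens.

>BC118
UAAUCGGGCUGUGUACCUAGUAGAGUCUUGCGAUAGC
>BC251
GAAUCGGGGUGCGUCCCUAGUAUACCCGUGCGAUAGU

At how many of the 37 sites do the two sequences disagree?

Mismatches occur at site 1 (U→G), site 9 (C→G), site 12 (U→C), site 15 (A→C), site 23 (G→U), site 25 (G→C), site 26 (U→C), site 28 (U→G), site 37 (C→U).
That gives 9 mismatches out of 37 aligned sites, so the Hamming distance is 9.

9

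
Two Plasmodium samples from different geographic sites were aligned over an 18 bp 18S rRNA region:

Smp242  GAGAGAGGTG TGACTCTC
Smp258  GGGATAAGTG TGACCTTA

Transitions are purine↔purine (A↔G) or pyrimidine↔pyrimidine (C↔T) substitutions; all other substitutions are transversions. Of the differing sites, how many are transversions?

2

Differing sites — 2:A/G (Ti); 5:G/T (Tv); 7:G/A (Ti); 15:T/C (Ti); 16:C/T (Ti); 18:C/A (Tv).
Of the 6 differences, 4 transitions and 2 transversions, so the answer is 2.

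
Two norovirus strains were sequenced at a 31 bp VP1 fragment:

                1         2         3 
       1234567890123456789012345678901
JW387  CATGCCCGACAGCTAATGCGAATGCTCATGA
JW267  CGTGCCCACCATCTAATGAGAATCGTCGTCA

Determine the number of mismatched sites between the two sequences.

The sequences differ at positions 2 (A/G), 8 (G/A), 9 (A/C), 12 (G/T), 19 (C/A), 24 (G/C), 25 (C/G), 28 (A/G), 30 (G/C).
That gives 9 mismatches out of 31 aligned sites, so the Hamming distance is 9.

9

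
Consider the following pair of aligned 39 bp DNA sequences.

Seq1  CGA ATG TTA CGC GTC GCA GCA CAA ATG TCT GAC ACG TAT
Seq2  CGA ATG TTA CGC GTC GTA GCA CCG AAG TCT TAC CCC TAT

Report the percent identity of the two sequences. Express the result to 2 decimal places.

Differing sites — 17:C/T; 23:A/C; 24:A/G; 26:T/A; 31:G/T; 34:A/C; 36:G/C.
32 of the 39 sites match, so the percent identity is 32/39 × 100 = 82.05%.

82.05%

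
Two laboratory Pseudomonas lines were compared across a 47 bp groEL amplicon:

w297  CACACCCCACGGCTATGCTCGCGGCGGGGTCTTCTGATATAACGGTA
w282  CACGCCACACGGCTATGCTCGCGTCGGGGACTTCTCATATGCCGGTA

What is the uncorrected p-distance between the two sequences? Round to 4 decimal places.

0.1489

Differing sites — 4:A/G; 7:C/A; 24:G/T; 30:T/A; 36:G/C; 41:A/G; 42:A/C.
There are 7 differences over 47 sites, so p = 7/47 = 0.1489.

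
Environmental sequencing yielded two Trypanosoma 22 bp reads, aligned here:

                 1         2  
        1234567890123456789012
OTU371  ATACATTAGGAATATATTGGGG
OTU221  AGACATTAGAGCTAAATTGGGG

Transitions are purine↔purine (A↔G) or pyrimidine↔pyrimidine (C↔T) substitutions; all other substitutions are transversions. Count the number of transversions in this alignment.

3

Differing sites — 2:T/G (Tv); 10:G/A (Ti); 11:A/G (Ti); 12:A/C (Tv); 15:T/A (Tv).
Of the 5 differences, 2 transitions and 3 transversions, so the answer is 3.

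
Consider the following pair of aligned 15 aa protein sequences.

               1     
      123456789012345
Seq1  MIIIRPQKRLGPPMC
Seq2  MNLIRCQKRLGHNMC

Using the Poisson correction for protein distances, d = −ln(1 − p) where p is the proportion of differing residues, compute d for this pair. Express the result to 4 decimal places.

Differing sites — 2:I/N; 3:I/L; 6:P/C; 12:P/H; 13:P/N.
p = 5/15 = 0.333333.
d = −ln(1 − 0.333333) = −ln(0.666667) = 0.4055.

0.4055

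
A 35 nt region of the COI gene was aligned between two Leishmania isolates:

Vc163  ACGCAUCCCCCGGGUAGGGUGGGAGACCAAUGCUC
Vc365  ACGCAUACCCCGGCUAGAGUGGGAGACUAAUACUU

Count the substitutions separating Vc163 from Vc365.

6

Differing sites — 7:C/A; 14:G/C; 18:G/A; 28:C/U; 32:G/A; 35:C/U.
That gives 6 mismatches out of 35 aligned sites, so the Hamming distance is 6.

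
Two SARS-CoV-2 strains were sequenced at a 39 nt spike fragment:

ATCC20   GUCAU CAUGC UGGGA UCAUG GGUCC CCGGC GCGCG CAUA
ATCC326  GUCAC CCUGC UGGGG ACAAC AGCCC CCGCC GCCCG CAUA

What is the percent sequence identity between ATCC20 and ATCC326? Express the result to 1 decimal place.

Differing sites — 5:U/C; 7:A/C; 15:A/G; 16:U/A; 19:U/A; 20:G/C; 21:G/A; 23:U/C; 29:G/C; 33:G/C.
29 of the 39 sites match, so the percent identity is 29/39 × 100 = 74.4%.

74.4%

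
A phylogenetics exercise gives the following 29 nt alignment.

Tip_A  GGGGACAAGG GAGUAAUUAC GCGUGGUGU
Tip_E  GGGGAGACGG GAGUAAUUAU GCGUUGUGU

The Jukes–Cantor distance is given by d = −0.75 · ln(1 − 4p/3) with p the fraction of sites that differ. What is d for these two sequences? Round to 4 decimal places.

0.1524

The sequences differ at positions 6 (C/G), 8 (A/C), 20 (C/U), 25 (G/U).
p = 4/29 = 0.137931.
d = −0.75 · ln(1 − (4/3)·0.137931) = −0.75 · ln(0.816092) = −0.75 · (-0.203228) = 0.1524.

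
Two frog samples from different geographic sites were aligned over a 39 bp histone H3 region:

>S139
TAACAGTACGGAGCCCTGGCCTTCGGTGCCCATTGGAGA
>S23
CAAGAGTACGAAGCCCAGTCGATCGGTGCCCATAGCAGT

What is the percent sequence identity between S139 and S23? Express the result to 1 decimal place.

Differing sites — 1:T/C; 4:C/G; 11:G/A; 17:T/A; 19:G/T; 21:C/G; 22:T/A; 34:T/A; 36:G/C; 39:A/T.
29 of the 39 sites match, so the percent identity is 29/39 × 100 = 74.4%.

74.4%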